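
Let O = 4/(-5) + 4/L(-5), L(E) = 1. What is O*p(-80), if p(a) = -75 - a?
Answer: 16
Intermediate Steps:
O = 16/5 (O = 4/(-5) + 4/1 = 4*(-1/5) + 4*1 = -4/5 + 4 = 16/5 ≈ 3.2000)
O*p(-80) = 16*(-75 - 1*(-80))/5 = 16*(-75 + 80)/5 = (16/5)*5 = 16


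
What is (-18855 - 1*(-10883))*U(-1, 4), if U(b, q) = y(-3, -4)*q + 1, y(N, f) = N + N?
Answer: 183356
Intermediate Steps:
y(N, f) = 2*N
U(b, q) = 1 - 6*q (U(b, q) = (2*(-3))*q + 1 = -6*q + 1 = 1 - 6*q)
(-18855 - 1*(-10883))*U(-1, 4) = (-18855 - 1*(-10883))*(1 - 6*4) = (-18855 + 10883)*(1 - 24) = -7972*(-23) = 183356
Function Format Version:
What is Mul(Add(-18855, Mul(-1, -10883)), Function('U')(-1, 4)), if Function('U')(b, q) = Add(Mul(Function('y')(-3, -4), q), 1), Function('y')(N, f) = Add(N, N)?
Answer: 183356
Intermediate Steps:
Function('y')(N, f) = Mul(2, N)
Function('U')(b, q) = Add(1, Mul(-6, q)) (Function('U')(b, q) = Add(Mul(Mul(2, -3), q), 1) = Add(Mul(-6, q), 1) = Add(1, Mul(-6, q)))
Mul(Add(-18855, Mul(-1, -10883)), Function('U')(-1, 4)) = Mul(Add(-18855, Mul(-1, -10883)), Add(1, Mul(-6, 4))) = Mul(Add(-18855, 10883), Add(1, -24)) = Mul(-7972, -23) = 183356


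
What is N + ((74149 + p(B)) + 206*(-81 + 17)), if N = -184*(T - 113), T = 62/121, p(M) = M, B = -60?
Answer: 9873929/121 ≈ 81603.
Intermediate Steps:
T = 62/121 (T = 62*(1/121) = 62/121 ≈ 0.51240)
N = 2504424/121 (N = -184*(62/121 - 113) = -184*(-13611/121) = 2504424/121 ≈ 20698.)
N + ((74149 + p(B)) + 206*(-81 + 17)) = 2504424/121 + ((74149 - 60) + 206*(-81 + 17)) = 2504424/121 + (74089 + 206*(-64)) = 2504424/121 + (74089 - 13184) = 2504424/121 + 60905 = 9873929/121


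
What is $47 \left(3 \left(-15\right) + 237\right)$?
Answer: $9024$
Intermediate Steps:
$47 \left(3 \left(-15\right) + 237\right) = 47 \left(-45 + 237\right) = 47 \cdot 192 = 9024$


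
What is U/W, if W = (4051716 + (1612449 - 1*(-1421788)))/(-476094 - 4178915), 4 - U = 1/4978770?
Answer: -92704871980711/35279330217810 ≈ -2.6277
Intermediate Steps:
U = 19915079/4978770 (U = 4 - 1/4978770 = 19915079/4978770 ≈ 4.0000)
W = -7085953/4655009 (W = (4051716 + (1612449 + 1421788))/(-4655009) = (4051716 + 3034237)*(-1/4655009) = 7085953*(-1/4655009) = -7085953/4655009 ≈ -1.5222)
U/W = 19915079/(4978770*(-7085953/4655009)) = (19915079/4978770)*(-4655009/7085953) = -92704871980711/35279330217810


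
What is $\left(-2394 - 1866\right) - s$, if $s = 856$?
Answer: $-5116$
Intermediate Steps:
$\left(-2394 - 1866\right) - s = \left(-2394 - 1866\right) - 856 = -4260 - 856 = -5116$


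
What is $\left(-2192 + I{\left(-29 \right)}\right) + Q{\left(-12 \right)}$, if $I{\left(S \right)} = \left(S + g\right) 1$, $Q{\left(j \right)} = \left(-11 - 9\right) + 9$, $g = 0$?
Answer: $-2232$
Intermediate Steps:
$Q{\left(j \right)} = -11$ ($Q{\left(j \right)} = -20 + 9 = -11$)
$I{\left(S \right)} = S$ ($I{\left(S \right)} = \left(S + 0\right) 1 = S 1 = S$)
$\left(-2192 + I{\left(-29 \right)}\right) + Q{\left(-12 \right)} = \left(-2192 - 29\right) - 11 = -2221 - 11 = -2232$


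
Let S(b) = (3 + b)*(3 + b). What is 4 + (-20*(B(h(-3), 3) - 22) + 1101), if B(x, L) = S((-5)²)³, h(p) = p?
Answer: -9637804535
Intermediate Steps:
S(b) = (3 + b)²
B(x, L) = 481890304 (B(x, L) = ((3 + (-5)²)²)³ = ((3 + 25)²)³ = (28²)³ = 784³ = 481890304)
4 + (-20*(B(h(-3), 3) - 22) + 1101) = 4 + (-20*(481890304 - 22) + 1101) = 4 + (-20*481890282 + 1101) = 4 + (-9637805640 + 1101) = 4 - 9637804539 = -9637804535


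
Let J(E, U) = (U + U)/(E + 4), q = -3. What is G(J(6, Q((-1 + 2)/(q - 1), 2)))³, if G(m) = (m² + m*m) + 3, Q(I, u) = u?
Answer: 571787/15625 ≈ 36.594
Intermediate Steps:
J(E, U) = 2*U/(4 + E) (J(E, U) = (2*U)/(4 + E) = 2*U/(4 + E))
G(m) = 3 + 2*m² (G(m) = (m² + m²) + 3 = 2*m² + 3 = 3 + 2*m²)
G(J(6, Q((-1 + 2)/(q - 1), 2)))³ = (3 + 2*(2*2/(4 + 6))²)³ = (3 + 2*(2*2/10)²)³ = (3 + 2*(2*2*(⅒))²)³ = (3 + 2*(⅖)²)³ = (3 + 2*(4/25))³ = (3 + 8/25)³ = (83/25)³ = 571787/15625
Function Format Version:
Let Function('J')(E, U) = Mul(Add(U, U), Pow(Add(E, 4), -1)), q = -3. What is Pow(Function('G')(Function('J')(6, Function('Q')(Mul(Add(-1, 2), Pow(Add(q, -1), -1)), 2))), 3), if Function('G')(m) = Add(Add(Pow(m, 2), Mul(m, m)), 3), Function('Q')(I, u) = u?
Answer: Rational(571787, 15625) ≈ 36.594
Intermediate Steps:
Function('J')(E, U) = Mul(2, U, Pow(Add(4, E), -1)) (Function('J')(E, U) = Mul(Mul(2, U), Pow(Add(4, E), -1)) = Mul(2, U, Pow(Add(4, E), -1)))
Function('G')(m) = Add(3, Mul(2, Pow(m, 2))) (Function('G')(m) = Add(Add(Pow(m, 2), Pow(m, 2)), 3) = Add(Mul(2, Pow(m, 2)), 3) = Add(3, Mul(2, Pow(m, 2))))
Pow(Function('G')(Function('J')(6, Function('Q')(Mul(Add(-1, 2), Pow(Add(q, -1), -1)), 2))), 3) = Pow(Add(3, Mul(2, Pow(Mul(2, 2, Pow(Add(4, 6), -1)), 2))), 3) = Pow(Add(3, Mul(2, Pow(Mul(2, 2, Pow(10, -1)), 2))), 3) = Pow(Add(3, Mul(2, Pow(Mul(2, 2, Rational(1, 10)), 2))), 3) = Pow(Add(3, Mul(2, Pow(Rational(2, 5), 2))), 3) = Pow(Add(3, Mul(2, Rational(4, 25))), 3) = Pow(Add(3, Rational(8, 25)), 3) = Pow(Rational(83, 25), 3) = Rational(571787, 15625)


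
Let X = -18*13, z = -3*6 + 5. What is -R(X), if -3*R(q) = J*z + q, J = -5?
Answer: -169/3 ≈ -56.333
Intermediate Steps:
z = -13 (z = -18 + 5 = -13)
X = -234
R(q) = -65/3 - q/3 (R(q) = -(-5*(-13) + q)/3 = -(65 + q)/3 = -65/3 - q/3)
-R(X) = -(-65/3 - ⅓*(-234)) = -(-65/3 + 78) = -1*169/3 = -169/3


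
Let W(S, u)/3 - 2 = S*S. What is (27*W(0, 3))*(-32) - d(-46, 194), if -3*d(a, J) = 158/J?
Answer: -1508465/291 ≈ -5183.7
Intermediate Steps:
W(S, u) = 6 + 3*S² (W(S, u) = 6 + 3*(S*S) = 6 + 3*S²)
d(a, J) = -158/(3*J)
(27*W(0, 3))*(-32) - d(-46, 194) = (27*(6 + 3*0²))*(-32) - (-158)/(3*194) = (27*(6 + 3*0))*(-32) - (-158)/(3*194) = (27*(6 + 0))*(-32) - 1*(-79/291) = (27*6)*(-32) + 79/291 = 162*(-32) + 79/291 = -5184 + 79/291 = -1508465/291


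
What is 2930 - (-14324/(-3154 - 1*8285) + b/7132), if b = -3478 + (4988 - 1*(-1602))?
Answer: 59725070176/20395737 ≈ 2928.3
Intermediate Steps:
b = 3112 (b = -3478 + (4988 + 1602) = -3478 + 6590 = 3112)
2930 - (-14324/(-3154 - 1*8285) + b/7132) = 2930 - (-14324/(-3154 - 1*8285) + 3112/7132) = 2930 - (-14324/(-3154 - 8285) + 3112*(1/7132)) = 2930 - (-14324/(-11439) + 778/1783) = 2930 - (-14324*(-1/11439) + 778/1783) = 2930 - (14324/11439 + 778/1783) = 2930 - 1*34439234/20395737 = 2930 - 34439234/20395737 = 59725070176/20395737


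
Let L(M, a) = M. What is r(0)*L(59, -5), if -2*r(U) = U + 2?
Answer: -59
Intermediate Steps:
r(U) = -1 - U/2 (r(U) = -(U + 2)/2 = -(2 + U)/2 = -1 - U/2)
r(0)*L(59, -5) = (-1 - 1/2*0)*59 = (-1 + 0)*59 = -1*59 = -59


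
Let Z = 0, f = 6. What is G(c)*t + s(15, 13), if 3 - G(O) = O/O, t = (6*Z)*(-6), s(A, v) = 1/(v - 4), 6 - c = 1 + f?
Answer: ⅑ ≈ 0.11111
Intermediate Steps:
c = -1 (c = 6 - (1 + 6) = 6 - 1*7 = 6 - 7 = -1)
s(A, v) = 1/(-4 + v)
t = 0 (t = (6*0)*(-6) = 0*(-6) = 0)
G(O) = 2 (G(O) = 3 - O/O = 3 - 1*1 = 3 - 1 = 2)
G(c)*t + s(15, 13) = 2*0 + 1/(-4 + 13) = 0 + 1/9 = 0 + ⅑ = ⅑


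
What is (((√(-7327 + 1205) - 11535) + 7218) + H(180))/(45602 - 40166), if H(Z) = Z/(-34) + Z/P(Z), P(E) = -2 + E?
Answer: -2179367/2741556 + I*√6122/5436 ≈ -0.79494 + 0.014394*I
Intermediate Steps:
H(Z) = -Z/34 + Z/(-2 + Z) (H(Z) = Z/(-34) + Z/(-2 + Z) = Z*(-1/34) + Z/(-2 + Z) = -Z/34 + Z/(-2 + Z))
(((√(-7327 + 1205) - 11535) + 7218) + H(180))/(45602 - 40166) = (((√(-7327 + 1205) - 11535) + 7218) + (1/34)*180*(36 - 1*180)/(-2 + 180))/(45602 - 40166) = (((√(-6122) - 11535) + 7218) + (1/34)*180*(36 - 180)/178)/5436 = (((I*√6122 - 11535) + 7218) + (1/34)*180*(1/178)*(-144))*(1/5436) = (((-11535 + I*√6122) + 7218) - 6480/1513)*(1/5436) = ((-4317 + I*√6122) - 6480/1513)*(1/5436) = (-6538101/1513 + I*√6122)*(1/5436) = -2179367/2741556 + I*√6122/5436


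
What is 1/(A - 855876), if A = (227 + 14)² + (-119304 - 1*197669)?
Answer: -1/1114768 ≈ -8.9705e-7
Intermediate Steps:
A = -258892 (A = 241² + (-119304 - 197669) = 58081 - 316973 = -258892)
1/(A - 855876) = 1/(-258892 - 855876) = 1/(-1114768) = -1/1114768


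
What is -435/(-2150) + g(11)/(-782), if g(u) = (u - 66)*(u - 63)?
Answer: -580883/168130 ≈ -3.4550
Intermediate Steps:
g(u) = (-66 + u)*(-63 + u)
-435/(-2150) + g(11)/(-782) = -435/(-2150) + (4158 + 11² - 129*11)/(-782) = -435*(-1/2150) + (4158 + 121 - 1419)*(-1/782) = 87/430 + 2860*(-1/782) = 87/430 - 1430/391 = -580883/168130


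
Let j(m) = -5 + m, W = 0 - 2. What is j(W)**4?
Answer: 2401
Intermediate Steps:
W = -2
j(W)**4 = (-5 - 2)**4 = (-7)**4 = 2401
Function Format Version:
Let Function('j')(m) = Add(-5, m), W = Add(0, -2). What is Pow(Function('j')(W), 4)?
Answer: 2401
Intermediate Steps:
W = -2
Pow(Function('j')(W), 4) = Pow(Add(-5, -2), 4) = Pow(-7, 4) = 2401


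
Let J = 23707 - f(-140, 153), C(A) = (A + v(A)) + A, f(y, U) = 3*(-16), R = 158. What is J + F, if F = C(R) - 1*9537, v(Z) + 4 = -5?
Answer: 14525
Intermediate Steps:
v(Z) = -9 (v(Z) = -4 - 5 = -9)
f(y, U) = -48
C(A) = -9 + 2*A (C(A) = (A - 9) + A = (-9 + A) + A = -9 + 2*A)
F = -9230 (F = (-9 + 2*158) - 1*9537 = (-9 + 316) - 9537 = 307 - 9537 = -9230)
J = 23755 (J = 23707 - 1*(-48) = 23707 + 48 = 23755)
J + F = 23755 - 9230 = 14525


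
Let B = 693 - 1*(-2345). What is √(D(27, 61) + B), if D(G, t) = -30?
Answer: 8*√47 ≈ 54.845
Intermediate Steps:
B = 3038 (B = 693 + 2345 = 3038)
√(D(27, 61) + B) = √(-30 + 3038) = √3008 = 8*√47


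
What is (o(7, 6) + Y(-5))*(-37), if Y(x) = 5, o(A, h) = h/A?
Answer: -1517/7 ≈ -216.71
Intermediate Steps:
(o(7, 6) + Y(-5))*(-37) = (6/7 + 5)*(-37) = (41/7)*(-37) = -1517/7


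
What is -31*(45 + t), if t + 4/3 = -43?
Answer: -62/3 ≈ -20.667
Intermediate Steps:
t = -133/3 (t = -4/3 - 43 = -133/3 ≈ -44.333)
-31*(45 + t) = -31*(45 - 133/3) = -31*⅔ = -62/3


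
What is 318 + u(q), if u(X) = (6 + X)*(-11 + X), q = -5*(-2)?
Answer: 302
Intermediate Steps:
q = 10
u(X) = (-11 + X)*(6 + X)
318 + u(q) = 318 + (-66 + 10**2 - 5*10) = 318 + (-66 + 100 - 50) = 318 - 16 = 302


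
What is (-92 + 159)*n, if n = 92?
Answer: 6164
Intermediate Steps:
(-92 + 159)*n = (-92 + 159)*92 = 67*92 = 6164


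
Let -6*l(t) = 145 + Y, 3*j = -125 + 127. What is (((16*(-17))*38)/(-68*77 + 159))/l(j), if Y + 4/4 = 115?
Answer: -62016/1314943 ≈ -0.047162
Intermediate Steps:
Y = 114 (Y = -1 + 115 = 114)
j = ⅔ (j = (-125 + 127)/3 = (⅓)*2 = ⅔ ≈ 0.66667)
l(t) = -259/6 (l(t) = -(145 + 114)/6 = -⅙*259 = -259/6)
(((16*(-17))*38)/(-68*77 + 159))/l(j) = (((16*(-17))*38)/(-68*77 + 159))/(-259/6) = ((-272*38)/(-5236 + 159))*(-6/259) = -10336/(-5077)*(-6/259) = -10336*(-1/5077)*(-6/259) = (10336/5077)*(-6/259) = -62016/1314943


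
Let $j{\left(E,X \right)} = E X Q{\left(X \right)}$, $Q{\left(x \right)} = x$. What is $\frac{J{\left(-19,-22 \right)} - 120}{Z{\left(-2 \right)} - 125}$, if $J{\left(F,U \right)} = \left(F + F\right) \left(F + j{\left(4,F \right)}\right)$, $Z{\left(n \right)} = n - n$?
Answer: $\frac{10854}{25} \approx 434.16$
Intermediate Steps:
$j{\left(E,X \right)} = E X^{2}$ ($j{\left(E,X \right)} = E X X = E X^{2}$)
$Z{\left(n \right)} = 0$
$J{\left(F,U \right)} = 2 F \left(F + 4 F^{2}\right)$ ($J{\left(F,U \right)} = \left(F + F\right) \left(F + 4 F^{2}\right) = 2 F \left(F + 4 F^{2}\right)$)
$\frac{J{\left(-19,-22 \right)} - 120}{Z{\left(-2 \right)} - 125} = \frac{\left(-19\right)^{2} \left(2 + 8 \left(-19\right)\right) - 120}{0 - 125} = \frac{361 \left(2 - 152\right) - 120}{-125} = \left(361 \left(-150\right) - 120\right) \left(- \frac{1}{125}\right) = \left(-54150 - 120\right) \left(- \frac{1}{125}\right) = \left(-54270\right) \left(- \frac{1}{125}\right) = \frac{10854}{25}$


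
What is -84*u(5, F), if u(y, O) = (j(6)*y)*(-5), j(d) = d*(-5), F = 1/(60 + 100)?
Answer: -63000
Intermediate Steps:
F = 1/160 ≈ 0.0062500
j(d) = -5*d
u(y, O) = 150*y (u(y, O) = ((-5*6)*y)*(-5) = -30*y*(-5) = 150*y)
-84*u(5, F) = -12600*5 = -84*750 = -63000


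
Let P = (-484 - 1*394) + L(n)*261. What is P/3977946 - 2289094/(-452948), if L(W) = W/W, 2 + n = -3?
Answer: 1138201606501/225225335601 ≈ 5.0536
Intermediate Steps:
n = -5 (n = -2 - 3 = -5)
L(W) = 1
P = -617 (P = (-484 - 1*394) + 1*261 = (-484 - 394) + 261 = -878 + 261 = -617)
P/3977946 - 2289094/(-452948) = -617/3977946 - 2289094/(-452948) = -617*1/3977946 - 2289094*(-1/452948) = -617/3977946 + 1144547/226474 = 1138201606501/225225335601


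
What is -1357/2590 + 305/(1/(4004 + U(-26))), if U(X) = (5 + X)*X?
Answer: 3594271143/2590 ≈ 1.3878e+6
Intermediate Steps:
U(X) = X*(5 + X)
-1357/2590 + 305/(1/(4004 + U(-26))) = -1357/2590 + 305/(1/(4004 - 26*(5 - 26))) = -1357*1/2590 + 305/(1/(4004 - 26*(-21))) = -1357/2590 + 305/(1/(4004 + 546)) = -1357/2590 + 305/(1/4550) = -1357/2590 + 305*4550 = -1357/2590 + 1387750 = 3594271143/2590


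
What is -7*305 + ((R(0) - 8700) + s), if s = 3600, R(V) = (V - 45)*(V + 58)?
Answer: -9845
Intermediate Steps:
R(V) = (-45 + V)*(58 + V)
-7*305 + ((R(0) - 8700) + s) = -7*305 + (((-2610 + 0² + 13*0) - 8700) + 3600) = -2135 + (((-2610 + 0 + 0) - 8700) + 3600) = -2135 + ((-2610 - 8700) + 3600) = -2135 + (-11310 + 3600) = -2135 - 7710 = -9845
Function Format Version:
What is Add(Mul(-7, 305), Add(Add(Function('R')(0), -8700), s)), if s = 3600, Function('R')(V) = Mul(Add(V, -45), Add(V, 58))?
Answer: -9845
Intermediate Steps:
Function('R')(V) = Mul(Add(-45, V), Add(58, V))
Add(Mul(-7, 305), Add(Add(Function('R')(0), -8700), s)) = Add(Mul(-7, 305), Add(Add(Add(-2610, Pow(0, 2), Mul(13, 0)), -8700), 3600)) = Add(-2135, Add(Add(Add(-2610, 0, 0), -8700), 3600)) = Add(-2135, Add(Add(-2610, -8700), 3600)) = Add(-2135, Add(-11310, 3600)) = Add(-2135, -7710) = -9845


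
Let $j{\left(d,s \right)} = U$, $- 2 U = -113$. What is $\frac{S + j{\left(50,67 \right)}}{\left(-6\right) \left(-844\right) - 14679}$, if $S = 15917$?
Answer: $- \frac{10649}{6410} \approx -1.6613$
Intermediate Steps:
$U = \frac{113}{2}$ ($U = \left(- \frac{1}{2}\right) \left(-113\right) = \frac{113}{2} \approx 56.5$)
$j{\left(d,s \right)} = \frac{113}{2}$
$\frac{S + j{\left(50,67 \right)}}{\left(-6\right) \left(-844\right) - 14679} = \frac{15917 + \frac{113}{2}}{\left(-6\right) \left(-844\right) - 14679} = \frac{31947}{2 \left(5064 - 14679\right)} = \frac{31947}{2 \left(-9615\right)} = \frac{31947}{2} \left(- \frac{1}{9615}\right) = - \frac{10649}{6410}$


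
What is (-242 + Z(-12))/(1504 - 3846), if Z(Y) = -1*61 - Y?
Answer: 291/2342 ≈ 0.12425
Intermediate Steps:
Z(Y) = -61 - Y
(-242 + Z(-12))/(1504 - 3846) = (-242 + (-61 - 1*(-12)))/(1504 - 3846) = (-242 + (-61 + 12))/(-2342) = (-242 - 49)*(-1/2342) = -291*(-1/2342) = 291/2342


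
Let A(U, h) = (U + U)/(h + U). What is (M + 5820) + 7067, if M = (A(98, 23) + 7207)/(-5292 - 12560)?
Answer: 27836233361/2160092 ≈ 12887.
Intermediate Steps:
A(U, h) = 2*U/(U + h) (A(U, h) = (2*U)/(U + h) = 2*U/(U + h))
M = -872243/2160092 (M = (2*98/(98 + 23) + 7207)/(-5292 - 12560) = (2*98/121 + 7207)/(-17852) = (2*98*(1/121) + 7207)*(-1/17852) = (196/121 + 7207)*(-1/17852) = (872243/121)*(-1/17852) = -872243/2160092 ≈ -0.40380)
(M + 5820) + 7067 = (-872243/2160092 + 5820) + 7067 = 12570863197/2160092 + 7067 = 27836233361/2160092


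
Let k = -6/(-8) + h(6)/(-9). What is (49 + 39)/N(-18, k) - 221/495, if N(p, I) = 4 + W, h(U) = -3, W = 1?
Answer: 8491/495 ≈ 17.154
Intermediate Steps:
k = 13/12 (k = -6/(-8) - 3/(-9) = -6*(-1/8) - 3*(-1/9) = 3/4 + 1/3 = 13/12 ≈ 1.0833)
N(p, I) = 5 (N(p, I) = 4 + 1 = 5)
(49 + 39)/N(-18, k) - 221/495 = (49 + 39)/5 - 221/495 = 88*(1/5) - 221*1/495 = 88/5 - 221/495 = 8491/495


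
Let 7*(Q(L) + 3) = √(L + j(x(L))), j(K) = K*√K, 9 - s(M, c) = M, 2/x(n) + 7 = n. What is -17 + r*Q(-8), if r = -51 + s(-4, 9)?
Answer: 97 - 38*√(-1800 - 2*I*√30)/105 ≈ 96.953 + 15.354*I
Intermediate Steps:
x(n) = 2/(-7 + n)
s(M, c) = 9 - M
j(K) = K^(3/2)
r = -38 (r = -51 + (9 - 1*(-4)) = -51 + (9 + 4) = -51 + 13 = -38)
Q(L) = -3 + √(L + 2*√2*(1/(-7 + L))^(3/2))/7 (Q(L) = -3 + √(L + (2/(-7 + L))^(3/2))/7 = -3 + √(L + 2*√2*(1/(-7 + L))^(3/2))/7)
-17 + r*Q(-8) = -17 - 38*(-3 + √(-8 + 2*√2*(1/(-7 - 8))^(3/2))/7) = -17 - 38*(-3 + √(-8 + 2*√2*(1/(-15))^(3/2))/7) = -17 - 38*(-3 + √(-8 + 2*√2*(-1/15)^(3/2))/7) = -17 - 38*(-3 + √(-8 + 2*√2*(-I*√15/225))/7) = -17 - 38*(-3 + √(-8 - 2*I*√30/225)/7) = -17 + (114 - 38*√(-8 - 2*I*√30/225)/7) = 97 - 38*√(-8 - 2*I*√30/225)/7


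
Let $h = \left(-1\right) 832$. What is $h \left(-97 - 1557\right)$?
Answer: $1376128$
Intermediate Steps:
$h = -832$
$h \left(-97 - 1557\right) = - 832 \left(-97 - 1557\right) = \left(-832\right) \left(-1654\right) = 1376128$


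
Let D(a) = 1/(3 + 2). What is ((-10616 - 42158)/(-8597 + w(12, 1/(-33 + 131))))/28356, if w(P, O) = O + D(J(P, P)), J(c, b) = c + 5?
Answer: 6464815/29861895003 ≈ 0.00021649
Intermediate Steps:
J(c, b) = 5 + c
D(a) = 1/5
w(P, O) = 1/5 + O (w(P, O) = O + 1/5 = 1/5 + O)
((-10616 - 42158)/(-8597 + w(12, 1/(-33 + 131))))/28356 = ((-10616 - 42158)/(-8597 + (1/5 + 1/(-33 + 131))))/28356 = -52774/(-8597 + (1/5 + 1/98))*(1/28356) = -52774/(-8597 + 103/490)*(1/28356) = -52774/(-4212427/490)*(1/28356) = -52774*(-490/4212427)*(1/28356) = (25859260/4212427)*(1/28356) = 6464815/29861895003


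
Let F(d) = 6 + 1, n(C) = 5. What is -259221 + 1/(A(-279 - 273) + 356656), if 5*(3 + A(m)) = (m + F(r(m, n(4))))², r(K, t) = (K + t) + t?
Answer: -107850970817/416058 ≈ -2.5922e+5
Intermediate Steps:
r(K, t) = K + 2*t
F(d) = 7
A(m) = -3 + (7 + m)²/5 (A(m) = -3 + (m + 7)²/5 = -3 + (7 + m)²/5)
-259221 + 1/(A(-279 - 273) + 356656) = -259221 + 1/((-3 + (7 + (-279 - 273))²/5) + 356656) = -259221 + 1/((-3 + (7 - 552)²/5) + 356656) = -259221 + 1/((-3 + (⅕)*(-545)²) + 356656) = -259221 + 1/((-3 + (⅕)*297025) + 356656) = -259221 + 1/((-3 + 59405) + 356656) = -259221 + 1/(59402 + 356656) = -259221 + 1/416058 = -107850970817/416058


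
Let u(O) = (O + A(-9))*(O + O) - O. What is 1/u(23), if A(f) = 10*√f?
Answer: 1/2875 - 4*I/8625 ≈ 0.00034783 - 0.00046377*I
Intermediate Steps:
u(O) = -O + 2*O*(O + 30*I) (u(O) = (O + 10*√(-9))*(O + O) - O = (O + 10*(3*I))*(2*O) - O = (O + 30*I)*(2*O) - O = 2*O*(O + 30*I) - O = -O + 2*O*(O + 30*I))
1/u(23) = 1/(23*(-1 + 2*23 + 60*I)) = 1/(23*(-1 + 46 + 60*I)) = 1/(23*(45 + 60*I)) = 1/(1035 + 1380*I) = (1035 - 1380*I)/2975625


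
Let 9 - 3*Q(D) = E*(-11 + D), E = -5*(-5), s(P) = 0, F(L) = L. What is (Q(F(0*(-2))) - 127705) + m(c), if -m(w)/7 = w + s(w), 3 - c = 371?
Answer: -375103/3 ≈ -1.2503e+5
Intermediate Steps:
c = -368 (c = 3 - 1*371 = 3 - 371 = -368)
E = 25
m(w) = -7*w (m(w) = -7*(w + 0) = -7*w)
Q(D) = 284/3 - 25*D/3 (Q(D) = 3 - 25*(-11 + D)/3 = 3 - (-275 + 25*D)/3 = 3 + (275/3 - 25*D/3) = 284/3 - 25*D/3)
(Q(F(0*(-2))) - 127705) + m(c) = ((284/3 - 0*(-2)) - 127705) - 7*(-368) = ((284/3 - 25/3*0) - 127705) + 2576 = ((284/3 + 0) - 127705) + 2576 = (284/3 - 127705) + 2576 = -382831/3 + 2576 = -375103/3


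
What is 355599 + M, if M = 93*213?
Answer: 375408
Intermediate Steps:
M = 19809
355599 + M = 355599 + 19809 = 375408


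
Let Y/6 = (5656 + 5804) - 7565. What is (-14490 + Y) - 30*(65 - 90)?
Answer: 9630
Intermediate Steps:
Y = 23370 (Y = 6*((5656 + 5804) - 7565) = 6*(11460 - 7565) = 6*3895 = 23370)
(-14490 + Y) - 30*(65 - 90) = (-14490 + 23370) - 30*(65 - 90) = 8880 - 30*(-25) = 8880 + 750 = 9630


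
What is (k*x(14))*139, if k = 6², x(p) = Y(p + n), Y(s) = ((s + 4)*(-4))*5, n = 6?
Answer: -2401920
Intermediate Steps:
Y(s) = -80 - 20*s (Y(s) = ((4 + s)*(-4))*5 = (-16 - 4*s)*5 = -80 - 20*s)
x(p) = -200 - 20*p (x(p) = -80 - 20*(p + 6) = -80 - 20*(6 + p) = -80 + (-120 - 20*p) = -200 - 20*p)
k = 36
(k*x(14))*139 = (36*(-200 - 20*14))*139 = (36*(-200 - 280))*139 = (36*(-480))*139 = -17280*139 = -2401920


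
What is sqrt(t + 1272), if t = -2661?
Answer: I*sqrt(1389) ≈ 37.269*I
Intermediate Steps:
sqrt(t + 1272) = sqrt(-2661 + 1272) = sqrt(-1389) = I*sqrt(1389)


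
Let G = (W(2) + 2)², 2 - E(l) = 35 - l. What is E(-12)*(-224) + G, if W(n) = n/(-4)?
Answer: 40329/4 ≈ 10082.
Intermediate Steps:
W(n) = -n/4 (W(n) = n*(-¼) = -n/4)
E(l) = -33 + l (E(l) = 2 - (35 - l) = 2 + (-35 + l) = -33 + l)
G = 9/4 (G = (-¼*2 + 2)² = (-½ + 2)² = (3/2)² = 9/4 ≈ 2.2500)
E(-12)*(-224) + G = (-33 - 12)*(-224) + 9/4 = -45*(-224) + 9/4 = 10080 + 9/4 = 40329/4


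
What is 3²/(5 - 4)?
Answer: 9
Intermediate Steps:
3²/(5 - 4) = 9/1 = 9*1 = 9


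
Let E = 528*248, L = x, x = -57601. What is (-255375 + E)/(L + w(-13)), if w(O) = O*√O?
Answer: 7167350031/3317877398 - 1617603*I*√13/3317877398 ≈ 2.1602 - 0.0017579*I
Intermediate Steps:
L = -57601
w(O) = O^(3/2)
E = 130944
(-255375 + E)/(L + w(-13)) = (-255375 + 130944)/(-57601 + (-13)^(3/2)) = -124431/(-57601 - 13*I*√13)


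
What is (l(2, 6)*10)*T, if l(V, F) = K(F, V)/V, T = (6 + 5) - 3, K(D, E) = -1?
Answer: -40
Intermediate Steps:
T = 8 (T = 11 - 3 = 8)
l(V, F) = -1/V
(l(2, 6)*10)*T = (-1/2*10)*8 = (-1*½*10)*8 = -½*10*8 = -5*8 = -40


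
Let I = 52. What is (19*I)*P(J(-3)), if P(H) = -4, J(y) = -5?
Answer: -3952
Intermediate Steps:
(19*I)*P(J(-3)) = (19*52)*(-4) = 988*(-4) = -3952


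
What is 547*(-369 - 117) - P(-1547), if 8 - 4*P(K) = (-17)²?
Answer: -1063087/4 ≈ -2.6577e+5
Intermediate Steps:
P(K) = -281/4 (P(K) = 2 - ¼*(-17)² = 2 - ¼*289 = 2 - 289/4 = -281/4)
547*(-369 - 117) - P(-1547) = 547*(-369 - 117) - 1*(-281/4) = 547*(-486) + 281/4 = -265842 + 281/4 = -1063087/4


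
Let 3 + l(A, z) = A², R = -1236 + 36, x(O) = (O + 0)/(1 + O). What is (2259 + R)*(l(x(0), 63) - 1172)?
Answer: -1244325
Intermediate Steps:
x(O) = O/(1 + O)
R = -1200
l(A, z) = -3 + A²
(2259 + R)*(l(x(0), 63) - 1172) = (2259 - 1200)*((-3 + (0/(1 + 0))²) - 1172) = 1059*((-3 + (0/1)²) - 1172) = 1059*((-3 + (0*1)²) - 1172) = 1059*((-3 + 0²) - 1172) = 1059*((-3 + 0) - 1172) = 1059*(-3 - 1172) = 1059*(-1175) = -1244325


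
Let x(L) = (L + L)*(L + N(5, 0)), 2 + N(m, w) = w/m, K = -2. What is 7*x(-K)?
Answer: 0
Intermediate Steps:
N(m, w) = -2 + w/m
x(L) = 2*L*(-2 + L) (x(L) = (L + L)*(L + (-2 + 0/5)) = (2*L)*(L + (-2 + 0*(⅕))) = (2*L)*(L + (-2 + 0)) = (2*L)*(L - 2) = (2*L)*(-2 + L) = 2*L*(-2 + L))
7*x(-K) = 7*(2*(-1*(-2))*(-2 - 1*(-2))) = 7*(2*2*(-2 + 2)) = 7*(2*2*0) = 7*0 = 0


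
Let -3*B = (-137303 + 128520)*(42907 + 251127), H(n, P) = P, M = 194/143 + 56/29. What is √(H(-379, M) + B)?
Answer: 4*√8327406770443761/12441 ≈ 29340.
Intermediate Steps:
M = 13634/4147 (M = 194*(1/143) + 56*(1/29) = 194/143 + 56/29 = 13634/4147 ≈ 3.2877)
B = 2582500622/3 (B = -(-137303 + 128520)*(42907 + 251127)/3 = -(-8783)*294034/3 = -⅓*(-2582500622) = 2582500622/3 ≈ 8.6083e+8)
√(H(-379, M) + B) = √(13634/4147 + 2582500622/3) = √(10709630120336/12441) = 4*√8327406770443761/12441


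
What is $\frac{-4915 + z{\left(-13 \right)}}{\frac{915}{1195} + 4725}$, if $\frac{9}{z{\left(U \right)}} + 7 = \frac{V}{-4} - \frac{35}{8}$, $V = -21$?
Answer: $- \frac{57576773}{55343442} \approx -1.0404$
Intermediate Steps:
$z{\left(U \right)} = - \frac{72}{49}$ ($z{\left(U \right)} = \frac{9}{-7 - \left(- \frac{21}{4} + \frac{35}{8}\right)} = \frac{9}{-7 - - \frac{7}{8}} = \frac{9}{-7 + \left(\frac{21}{4} - \frac{35}{8}\right)} = \frac{9}{-7 + \frac{7}{8}} = \frac{9}{- \frac{49}{8}} = 9 \left(- \frac{8}{49}\right) = - \frac{72}{49}$)
$\frac{-4915 + z{\left(-13 \right)}}{\frac{915}{1195} + 4725} = \frac{-4915 - \frac{72}{49}}{\frac{915}{1195} + 4725} = - \frac{240907}{49 \left(915 \cdot \frac{1}{1195} + 4725\right)} = - \frac{240907}{49 \left(\frac{183}{239} + 4725\right)} = - \frac{240907}{49 \cdot \frac{1129458}{239}} = \left(- \frac{240907}{49}\right) \frac{239}{1129458} = - \frac{57576773}{55343442}$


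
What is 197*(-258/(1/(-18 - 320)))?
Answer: 17179188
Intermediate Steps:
197*(-258/(1/(-18 - 320))) = 197*(-258/(1/(-338))) = 197*(-258/(-1/338)) = 197*(-258*(-338)) = 197*87204 = 17179188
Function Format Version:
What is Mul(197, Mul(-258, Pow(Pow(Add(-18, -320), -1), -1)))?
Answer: 17179188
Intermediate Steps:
Mul(197, Mul(-258, Pow(Pow(Add(-18, -320), -1), -1))) = Mul(197, Mul(-258, Pow(Pow(-338, -1), -1))) = Mul(197, Mul(-258, Pow(Rational(-1, 338), -1))) = Mul(197, Mul(-258, -338)) = Mul(197, 87204) = 17179188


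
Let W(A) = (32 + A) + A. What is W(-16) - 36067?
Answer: -36067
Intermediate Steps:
W(A) = 32 + 2*A
W(-16) - 36067 = (32 + 2*(-16)) - 36067 = (32 - 32) - 36067 = 0 - 36067 = -36067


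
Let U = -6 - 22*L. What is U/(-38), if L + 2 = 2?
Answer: 3/19 ≈ 0.15789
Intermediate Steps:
L = 0 (L = -2 + 2 = 0)
U = -6 (U = -6 - 22*0 = -6 - 11*0 = -6 + 0 = -6)
U/(-38) = -6/(-38) = -1/38*(-6) = 3/19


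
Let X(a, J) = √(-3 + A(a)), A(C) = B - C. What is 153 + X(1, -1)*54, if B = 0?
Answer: 153 + 108*I ≈ 153.0 + 108.0*I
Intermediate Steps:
A(C) = -C (A(C) = 0 - C = -C)
X(a, J) = √(-3 - a)
153 + X(1, -1)*54 = 153 + √(-3 - 1*1)*54 = 153 + √(-3 - 1)*54 = 153 + √(-4)*54 = 153 + (2*I)*54 = 153 + 108*I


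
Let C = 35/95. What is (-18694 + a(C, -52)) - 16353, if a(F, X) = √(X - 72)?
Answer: -35047 + 2*I*√31 ≈ -35047.0 + 11.136*I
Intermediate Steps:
C = 7/19 (C = 35*(1/95) = 7/19 ≈ 0.36842)
a(F, X) = √(-72 + X)
(-18694 + a(C, -52)) - 16353 = (-18694 + √(-72 - 52)) - 16353 = (-18694 + √(-124)) - 16353 = (-18694 + 2*I*√31) - 16353 = -35047 + 2*I*√31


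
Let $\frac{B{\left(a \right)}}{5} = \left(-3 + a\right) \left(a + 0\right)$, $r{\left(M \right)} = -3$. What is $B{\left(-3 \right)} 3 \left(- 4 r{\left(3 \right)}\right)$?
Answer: $3240$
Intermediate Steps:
$B{\left(a \right)} = 5 a \left(-3 + a\right)$ ($B{\left(a \right)} = 5 \left(-3 + a\right) \left(a + 0\right) = 5 \left(-3 + a\right) a = 5 a \left(-3 + a\right)$)
$B{\left(-3 \right)} 3 \left(- 4 r{\left(3 \right)}\right) = 5 \left(-3\right) \left(-3 - 3\right) 3 \left(\left(-4\right) \left(-3\right)\right) = 5 \left(-3\right) \left(-6\right) 3 \cdot 12 = 90 \cdot 3 \cdot 12 = 270 \cdot 12 = 3240$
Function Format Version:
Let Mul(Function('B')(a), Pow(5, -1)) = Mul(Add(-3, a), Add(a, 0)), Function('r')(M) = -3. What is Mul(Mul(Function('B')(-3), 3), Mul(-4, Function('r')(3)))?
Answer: 3240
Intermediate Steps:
Function('B')(a) = Mul(5, a, Add(-3, a)) (Function('B')(a) = Mul(5, Mul(Add(-3, a), Add(a, 0))) = Mul(5, Mul(Add(-3, a), a)) = Mul(5, Mul(a, Add(-3, a))) = Mul(5, a, Add(-3, a)))
Mul(Mul(Function('B')(-3), 3), Mul(-4, Function('r')(3))) = Mul(Mul(Mul(5, -3, Add(-3, -3)), 3), Mul(-4, -3)) = Mul(Mul(Mul(5, -3, -6), 3), 12) = Mul(Mul(90, 3), 12) = Mul(270, 12) = 3240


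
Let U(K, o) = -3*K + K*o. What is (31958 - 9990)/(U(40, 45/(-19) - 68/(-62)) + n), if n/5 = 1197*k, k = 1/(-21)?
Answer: -12939152/268505 ≈ -48.190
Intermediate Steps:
k = -1/21 ≈ -0.047619
n = -285 (n = 5*(1197*(-1/21)) = 5*(-57) = -285)
(31958 - 9990)/(U(40, 45/(-19) - 68/(-62)) + n) = (31958 - 9990)/(40*(-3 + (45/(-19) - 68/(-62))) - 285) = 21968/(40*(-3 + (45*(-1/19) - 68*(-1/62))) - 285) = 21968/(40*(-3 + (-45/19 + 34/31)) - 285) = 21968/(40*(-3 - 749/589) - 285) = 21968/(40*(-2516/589) - 285) = 21968/(-100640/589 - 285) = 21968/(-268505/589) = 21968*(-589/268505) = -12939152/268505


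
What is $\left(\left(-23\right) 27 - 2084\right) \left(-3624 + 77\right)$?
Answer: $9594635$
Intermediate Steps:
$\left(\left(-23\right) 27 - 2084\right) \left(-3624 + 77\right) = \left(-621 - 2084\right) \left(-3547\right) = \left(-2705\right) \left(-3547\right) = 9594635$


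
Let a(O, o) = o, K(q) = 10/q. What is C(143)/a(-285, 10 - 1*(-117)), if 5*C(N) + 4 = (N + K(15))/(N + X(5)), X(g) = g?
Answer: -269/56388 ≈ -0.0047705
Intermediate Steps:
C(N) = -⅘ + (⅔ + N)/(5*(5 + N)) (C(N) = -⅘ + ((N + 10/15)/(N + 5))/5 = -⅘ + ((N + 10*(1/15))/(5 + N))/5 = -⅘ + ((N + ⅔)/(5 + N))/5 = -⅘ + ((⅔ + N)/(5 + N))/5 = -⅘ + (⅔ + N)/(5*(5 + N)))
C(143)/a(-285, 10 - 1*(-117)) = ((-58 - 9*143)/(15*(5 + 143)))/(10 - 1*(-117)) = ((1/15)*(-58 - 1287)/148)/(10 + 117) = ((1/15)*(1/148)*(-1345))/127 = -269/444*1/127 = -269/56388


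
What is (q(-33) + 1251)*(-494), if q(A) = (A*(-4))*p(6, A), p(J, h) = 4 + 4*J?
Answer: -2443818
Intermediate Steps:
q(A) = -112*A (q(A) = (A*(-4))*(4 + 4*6) = (-4*A)*(4 + 24) = -4*A*28 = -112*A)
(q(-33) + 1251)*(-494) = (-112*(-33) + 1251)*(-494) = (3696 + 1251)*(-494) = 4947*(-494) = -2443818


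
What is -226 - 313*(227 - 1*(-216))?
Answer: -138885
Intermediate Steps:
-226 - 313*(227 - 1*(-216)) = -226 - 313*(227 + 216) = -226 - 313*443 = -226 - 138659 = -138885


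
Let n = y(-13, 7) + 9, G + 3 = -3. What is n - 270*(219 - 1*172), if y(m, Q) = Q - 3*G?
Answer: -12656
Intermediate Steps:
G = -6 (G = -3 - 3 = -6)
y(m, Q) = 18 + Q (y(m, Q) = Q - 3*(-6) = Q + 18 = 18 + Q)
n = 34 (n = (18 + 7) + 9 = 25 + 9 = 34)
n - 270*(219 - 1*172) = 34 - 270*(219 - 1*172) = 34 - 270*(219 - 172) = 34 - 270*47 = 34 - 12690 = -12656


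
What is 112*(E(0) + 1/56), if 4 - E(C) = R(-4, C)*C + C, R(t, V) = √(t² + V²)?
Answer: 450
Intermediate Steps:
R(t, V) = √(V² + t²)
E(C) = 4 - C - C*√(16 + C²) (E(C) = 4 - (√(C² + (-4)²)*C + C) = 4 - (√(C² + 16)*C + C) = 4 - (√(16 + C²)*C + C) = 4 - (C*√(16 + C²) + C) = 4 - (C + C*√(16 + C²)) = 4 + (-C - C*√(16 + C²)) = 4 - C - C*√(16 + C²))
112*(E(0) + 1/56) = 112*((4 - 1*0 - 1*0*√(16 + 0²)) + 1/56) = 112*((4 + 0 - 1*0*√(16 + 0)) + 1/56) = 112*((4 + 0 - 1*0*√16) + 1/56) = 112*((4 + 0 - 1*0*4) + 1/56) = 112*((4 + 0 + 0) + 1/56) = 112*(4 + 1/56) = 112*(225/56) = 450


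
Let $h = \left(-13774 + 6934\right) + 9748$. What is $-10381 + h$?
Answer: $-7473$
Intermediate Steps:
$h = 2908$ ($h = -6840 + 9748 = 2908$)
$-10381 + h = -10381 + 2908 = -7473$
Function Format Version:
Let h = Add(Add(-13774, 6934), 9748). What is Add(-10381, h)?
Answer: -7473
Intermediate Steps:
h = 2908 (h = Add(-6840, 9748) = 2908)
Add(-10381, h) = Add(-10381, 2908) = -7473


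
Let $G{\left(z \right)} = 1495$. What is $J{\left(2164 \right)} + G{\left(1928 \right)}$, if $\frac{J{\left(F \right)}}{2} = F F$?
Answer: $9367287$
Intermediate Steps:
$J{\left(F \right)} = 2 F^{2}$ ($J{\left(F \right)} = 2 F F = 2 F^{2}$)
$J{\left(2164 \right)} + G{\left(1928 \right)} = 2 \cdot 2164^{2} + 1495 = 2 \cdot 4682896 + 1495 = 9365792 + 1495 = 9367287$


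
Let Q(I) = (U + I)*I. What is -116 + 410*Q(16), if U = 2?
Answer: 117964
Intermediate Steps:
Q(I) = I*(2 + I) (Q(I) = (2 + I)*I = I*(2 + I))
-116 + 410*Q(16) = -116 + 410*(16*(2 + 16)) = -116 + 410*(16*18) = -116 + 410*288 = -116 + 118080 = 117964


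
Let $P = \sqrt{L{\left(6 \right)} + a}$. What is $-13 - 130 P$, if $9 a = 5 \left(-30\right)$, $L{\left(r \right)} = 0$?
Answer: $-13 - \frac{650 i \sqrt{6}}{3} \approx -13.0 - 530.72 i$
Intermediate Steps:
$a = - \frac{50}{3}$ ($a = \frac{5 \left(-30\right)}{9} = \frac{1}{9} \left(-150\right) = - \frac{50}{3} \approx -16.667$)
$P = \frac{5 i \sqrt{6}}{3}$ ($P = \sqrt{0 - \frac{50}{3}} = \sqrt{- \frac{50}{3}} = \frac{5 i \sqrt{6}}{3} \approx 4.0825 i$)
$-13 - 130 P = -13 - 130 \frac{5 i \sqrt{6}}{3} = -13 - \frac{650 i \sqrt{6}}{3}$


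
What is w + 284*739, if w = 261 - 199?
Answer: 209938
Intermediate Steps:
w = 62
w + 284*739 = 62 + 284*739 = 62 + 209876 = 209938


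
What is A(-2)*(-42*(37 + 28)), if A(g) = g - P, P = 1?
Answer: 8190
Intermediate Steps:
A(g) = -1 + g (A(g) = g - 1*1 = g - 1 = -1 + g)
A(-2)*(-42*(37 + 28)) = (-1 - 2)*(-42*(37 + 28)) = -(-126)*65 = -3*(-2730) = 8190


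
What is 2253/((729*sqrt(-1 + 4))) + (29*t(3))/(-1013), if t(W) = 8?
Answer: -232/1013 + 751*sqrt(3)/729 ≈ 1.5553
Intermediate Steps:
2253/((729*sqrt(-1 + 4))) + (29*t(3))/(-1013) = 2253/((729*sqrt(-1 + 4))) + (29*8)/(-1013) = 2253/((729*sqrt(3))) + 232*(-1/1013) = 2253*(sqrt(3)/2187) - 232/1013 = 751*sqrt(3)/729 - 232/1013 = -232/1013 + 751*sqrt(3)/729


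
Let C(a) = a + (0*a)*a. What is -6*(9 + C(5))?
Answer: -84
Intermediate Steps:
C(a) = a (C(a) = a + 0*a = a + 0 = a)
-6*(9 + C(5)) = -6*(9 + 5) = -6*14 = -84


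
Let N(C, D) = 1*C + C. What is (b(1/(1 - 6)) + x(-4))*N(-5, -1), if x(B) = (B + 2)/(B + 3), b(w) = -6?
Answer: 40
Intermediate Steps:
x(B) = (2 + B)/(3 + B)
N(C, D) = 2*C (N(C, D) = C + C = 2*C)
(b(1/(1 - 6)) + x(-4))*N(-5, -1) = (-6 + (2 - 4)/(3 - 4))*(2*(-5)) = (-6 - 2/(-1))*(-10) = (-6 - 1*(-2))*(-10) = (-6 + 2)*(-10) = -4*(-10) = 40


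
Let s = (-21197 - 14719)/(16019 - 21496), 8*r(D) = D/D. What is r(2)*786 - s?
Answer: 2008797/21908 ≈ 91.692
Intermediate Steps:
r(D) = ⅛ (r(D) = (D/D)/8 = (⅛)*1 = ⅛)
s = 35916/5477 (s = -35916/(-5477) = -35916*(-1/5477) = 35916/5477 ≈ 6.5576)
r(2)*786 - s = (⅛)*786 - 1*35916/5477 = 393/4 - 35916/5477 = 2008797/21908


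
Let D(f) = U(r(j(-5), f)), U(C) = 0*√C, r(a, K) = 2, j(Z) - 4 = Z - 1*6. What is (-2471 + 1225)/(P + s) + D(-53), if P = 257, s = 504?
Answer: -1246/761 ≈ -1.6373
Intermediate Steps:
j(Z) = -2 + Z (j(Z) = 4 + (Z - 1*6) = 4 + (Z - 6) = 4 + (-6 + Z) = -2 + Z)
U(C) = 0
D(f) = 0
(-2471 + 1225)/(P + s) + D(-53) = (-2471 + 1225)/(257 + 504) + 0 = -1246/761 + 0 = -1246/761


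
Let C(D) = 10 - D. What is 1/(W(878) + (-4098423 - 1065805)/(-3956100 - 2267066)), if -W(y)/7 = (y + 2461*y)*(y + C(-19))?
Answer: -3111583/42704071306741898 ≈ -7.2864e-11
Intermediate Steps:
W(y) = -17234*y*(29 + y) (W(y) = -7*(y + 2461*y)*(y + (10 - 1*(-19))) = -7*2462*y*(y + (10 + 19)) = -7*2462*y*(y + 29) = -7*2462*y*(29 + y) = -17234*y*(29 + y))
1/(W(878) + (-4098423 - 1065805)/(-3956100 - 2267066)) = 1/(-17234*878*(29 + 878) + (-4098423 - 1065805)/(-3956100 - 2267066)) = 1/(-17234*878*907 - 5164228/(-6223166)) = 1/(-13724226964 - 5164228*(-1/6223166)) = 1/(-13724226964 + 2582114/3111583) = 1/(-42704071306741898/3111583) = -3111583/42704071306741898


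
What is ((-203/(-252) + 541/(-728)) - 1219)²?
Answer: 63783846817441/42928704 ≈ 1.4858e+6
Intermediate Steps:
((-203/(-252) + 541/(-728)) - 1219)² = ((-203*(-1/252) + 541*(-1/728)) - 1219)² = ((29/36 - 541/728) - 1219)² = (409/6552 - 1219)² = (-7986479/6552)² = 63783846817441/42928704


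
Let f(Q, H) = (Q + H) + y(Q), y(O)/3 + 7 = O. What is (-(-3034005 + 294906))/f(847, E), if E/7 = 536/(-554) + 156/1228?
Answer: 7058492117/8661394 ≈ 814.94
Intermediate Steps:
y(O) = -21 + 3*O
E = -500311/85039 (E = 7*(536/(-554) + 156/1228) = 7*(536*(-1/554) + 156*(1/1228)) = 7*(-268/277 + 39/307) = 7*(-71473/85039) = -500311/85039 ≈ -5.8833)
f(Q, H) = -21 + H + 4*Q (f(Q, H) = (Q + H) + (-21 + 3*Q) = (H + Q) + (-21 + 3*Q) = -21 + H + 4*Q)
(-(-3034005 + 294906))/f(847, E) = (-(-3034005 + 294906))/(-21 - 500311/85039 + 4*847) = (-1*(-2739099))/(-21 - 500311/85039 + 3388) = 2739099/(285826002/85039) = 2739099*(85039/285826002) = 7058492117/8661394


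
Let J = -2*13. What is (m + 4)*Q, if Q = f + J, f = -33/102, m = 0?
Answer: -1790/17 ≈ -105.29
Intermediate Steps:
f = -11/34 (f = -33*1/102 = -11/34 ≈ -0.32353)
J = -26
Q = -895/34 (Q = -11/34 - 26 = -895/34 ≈ -26.324)
(m + 4)*Q = (0 + 4)*(-895/34) = 4*(-895/34) = -1790/17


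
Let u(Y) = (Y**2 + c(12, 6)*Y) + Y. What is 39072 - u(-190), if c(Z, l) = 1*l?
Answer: 4302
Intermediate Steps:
c(Z, l) = l
u(Y) = Y**2 + 7*Y (u(Y) = (Y**2 + 6*Y) + Y = Y**2 + 7*Y)
39072 - u(-190) = 39072 - (-190)*(7 - 190) = 39072 - (-190)*(-183) = 39072 - 1*34770 = 39072 - 34770 = 4302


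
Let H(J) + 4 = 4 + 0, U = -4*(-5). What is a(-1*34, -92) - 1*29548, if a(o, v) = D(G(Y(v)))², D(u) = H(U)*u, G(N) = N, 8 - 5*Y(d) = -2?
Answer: -29548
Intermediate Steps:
U = 20
H(J) = 0 (H(J) = -4 + (4 + 0) = -4 + 4 = 0)
Y(d) = 2 (Y(d) = 8/5 - ⅕*(-2) = 8/5 + ⅖ = 2)
D(u) = 0 (D(u) = 0*u = 0)
a(o, v) = 0 (a(o, v) = 0² = 0)
a(-1*34, -92) - 1*29548 = 0 - 1*29548 = 0 - 29548 = -29548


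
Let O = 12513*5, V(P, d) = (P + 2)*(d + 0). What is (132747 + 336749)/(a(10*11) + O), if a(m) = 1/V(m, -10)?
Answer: 525835520/70072799 ≈ 7.5041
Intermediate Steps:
V(P, d) = d*(2 + P) (V(P, d) = (2 + P)*d = d*(2 + P))
a(m) = 1/(-20 - 10*m) (a(m) = 1/(-10*(2 + m)) = 1/(-20 - 10*m))
O = 62565
(132747 + 336749)/(a(10*11) + O) = (132747 + 336749)/(1/(10*(-2 - 10*11)) + 62565) = 469496/(1/(10*(-2 - 1*110)) + 62565) = 469496/(1/(10*(-2 - 110)) + 62565) = 469496/((⅒)/(-112) + 62565) = 469496/((⅒)*(-1/112) + 62565) = 469496/(-1/1120 + 62565) = 469496/(70072799/1120) = 469496*(1120/70072799) = 525835520/70072799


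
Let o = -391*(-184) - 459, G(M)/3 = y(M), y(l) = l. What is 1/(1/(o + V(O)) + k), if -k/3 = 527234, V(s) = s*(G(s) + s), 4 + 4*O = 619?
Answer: -664165/1050511108826 ≈ -6.3223e-7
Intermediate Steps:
O = 615/4 (O = -1 + (¼)*619 = -1 + 619/4 = 615/4 ≈ 153.75)
G(M) = 3*M
V(s) = 4*s² (V(s) = s*(3*s + s) = s*(4*s) = 4*s²)
o = 71485 (o = 71944 - 459 = 71485)
k = -1581702 (k = -3*527234 = -1581702)
1/(1/(o + V(O)) + k) = 1/(1/(71485 + 4*(615/4)²) - 1581702) = 1/(1/(71485 + 4*(378225/16)) - 1581702) = 1/(1/(71485 + 378225/4) - 1581702) = 1/(1/(664165/4) - 1581702) = 1/(4/664165 - 1581702) = 1/(-1050511108826/664165) = -664165/1050511108826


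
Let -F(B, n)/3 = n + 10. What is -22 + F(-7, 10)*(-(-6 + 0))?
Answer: -382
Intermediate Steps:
F(B, n) = -30 - 3*n (F(B, n) = -3*(n + 10) = -3*(10 + n) = -30 - 3*n)
-22 + F(-7, 10)*(-(-6 + 0)) = -22 + (-30 - 3*10)*(-(-6 + 0)) = -22 + (-30 - 30)*(-1*(-6)) = -22 - 60*6 = -22 - 360 = -382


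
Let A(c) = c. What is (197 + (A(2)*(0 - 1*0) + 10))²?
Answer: 42849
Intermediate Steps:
(197 + (A(2)*(0 - 1*0) + 10))² = (197 + (2*(0 - 1*0) + 10))² = (197 + (2*(0 + 0) + 10))² = (197 + (2*0 + 10))² = (197 + (0 + 10))² = (197 + 10)² = 207² = 42849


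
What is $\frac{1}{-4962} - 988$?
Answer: $- \frac{4902457}{4962} \approx -988.0$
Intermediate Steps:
$\frac{1}{-4962} - 988 = - \frac{1}{4962} - 988 = - \frac{4902457}{4962}$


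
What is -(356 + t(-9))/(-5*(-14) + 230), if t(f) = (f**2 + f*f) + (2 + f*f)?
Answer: -601/300 ≈ -2.0033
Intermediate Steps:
t(f) = 2 + 3*f**2 (t(f) = (f**2 + f**2) + (2 + f**2) = 2*f**2 + (2 + f**2) = 2 + 3*f**2)
-(356 + t(-9))/(-5*(-14) + 230) = -(356 + (2 + 3*(-9)**2))/(-5*(-14) + 230) = -(356 + (2 + 3*81))/(70 + 230) = -(356 + (2 + 243))/300 = -(356 + 245)/300 = -601/300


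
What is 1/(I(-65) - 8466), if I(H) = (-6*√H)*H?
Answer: -1411/13593276 - 65*I*√65/13593276 ≈ -0.0001038 - 3.8552e-5*I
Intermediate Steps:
I(H) = -6*H^(3/2)
1/(I(-65) - 8466) = 1/(-(-390)*I*√65 - 8466) = 1/(390*I*√65 - 8466) = 1/(-8466 + 390*I*√65)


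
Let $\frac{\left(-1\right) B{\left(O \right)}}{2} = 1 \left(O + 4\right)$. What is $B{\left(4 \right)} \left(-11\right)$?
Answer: $176$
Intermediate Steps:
$B{\left(O \right)} = -8 - 2 O$ ($B{\left(O \right)} = - 2 \cdot 1 \left(O + 4\right) = - 2 \cdot 1 \left(4 + O\right) = - 2 \left(4 + O\right) = -8 - 2 O$)
$B{\left(4 \right)} \left(-11\right) = \left(-8 - 8\right) \left(-11\right) = \left(-16\right) \left(-11\right) = 176$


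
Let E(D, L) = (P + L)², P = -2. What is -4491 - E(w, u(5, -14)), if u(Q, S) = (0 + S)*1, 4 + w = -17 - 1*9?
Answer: -4747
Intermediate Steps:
w = -30 (w = -4 + (-17 - 1*9) = -4 + (-17 - 9) = -4 - 26 = -30)
u(Q, S) = S (u(Q, S) = S*1 = S)
E(D, L) = (-2 + L)²
-4491 - E(w, u(5, -14)) = -4491 - (-2 - 14)² = -4491 - 1*(-16)² = -4491 - 1*256 = -4491 - 256 = -4747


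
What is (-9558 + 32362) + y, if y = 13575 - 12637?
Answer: 23742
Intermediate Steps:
y = 938
(-9558 + 32362) + y = (-9558 + 32362) + 938 = 22804 + 938 = 23742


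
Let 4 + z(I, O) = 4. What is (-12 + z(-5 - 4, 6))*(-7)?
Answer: 84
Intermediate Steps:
z(I, O) = 0 (z(I, O) = -4 + 4 = 0)
(-12 + z(-5 - 4, 6))*(-7) = (-12 + 0)*(-7) = -12*(-7) = 84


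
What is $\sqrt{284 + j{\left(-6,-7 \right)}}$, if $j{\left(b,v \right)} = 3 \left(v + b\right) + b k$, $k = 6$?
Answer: $\sqrt{209} \approx 14.457$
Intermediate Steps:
$j{\left(b,v \right)} = 3 v + 9 b$ ($j{\left(b,v \right)} = 3 \left(v + b\right) + b 6 = 3 \left(b + v\right) + 6 b = \left(3 b + 3 v\right) + 6 b = 3 v + 9 b$)
$\sqrt{284 + j{\left(-6,-7 \right)}} = \sqrt{284 + \left(3 \left(-7\right) + 9 \left(-6\right)\right)} = \sqrt{284 - 75} = \sqrt{209}$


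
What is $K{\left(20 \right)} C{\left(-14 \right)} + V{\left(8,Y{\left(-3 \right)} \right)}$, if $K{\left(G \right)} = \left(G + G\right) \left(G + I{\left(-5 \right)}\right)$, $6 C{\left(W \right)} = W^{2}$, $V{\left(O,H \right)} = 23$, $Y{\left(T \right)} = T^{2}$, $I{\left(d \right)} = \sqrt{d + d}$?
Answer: $\frac{78469}{3} + \frac{3920 i \sqrt{10}}{3} \approx 26156.0 + 4132.0 i$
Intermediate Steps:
$I{\left(d \right)} = \sqrt{2} \sqrt{d}$ ($I{\left(d \right)} = \sqrt{2 d} = \sqrt{2} \sqrt{d}$)
$C{\left(W \right)} = \frac{W^{2}}{6}$
$K{\left(G \right)} = 2 G \left(G + i \sqrt{10}\right)$ ($K{\left(G \right)} = \left(G + G\right) \left(G + \sqrt{2} \sqrt{-5}\right) = 2 G \left(G + \sqrt{2} i \sqrt{5}\right) = 2 G \left(G + i \sqrt{10}\right)$)
$K{\left(20 \right)} C{\left(-14 \right)} + V{\left(8,Y{\left(-3 \right)} \right)} = 2 \cdot 20 \left(20 + i \sqrt{10}\right) \frac{\left(-14\right)^{2}}{6} + 23 = \left(800 + 40 i \sqrt{10}\right) \frac{1}{6} \cdot 196 + 23 = \left(800 + 40 i \sqrt{10}\right) \frac{98}{3} + 23 = \left(\frac{78400}{3} + \frac{3920 i \sqrt{10}}{3}\right) + 23 = \frac{78469}{3} + \frac{3920 i \sqrt{10}}{3}$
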